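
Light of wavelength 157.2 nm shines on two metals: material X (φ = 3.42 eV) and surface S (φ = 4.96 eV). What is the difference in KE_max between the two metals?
1.5400 eV

Using KE_max = hc/λ - φ for each metal:

Photon energy: E = hc/λ = 7.8870 eV

For material X (φ₁ = 3.42 eV):
KE₁ = E - φ₁ = 7.8870 - 3.42 = 4.4670 eV

For surface S (φ₂ = 4.96 eV):
KE₂ = E - φ₂ = 7.8870 - 4.96 = 2.9270 eV

Difference:
ΔKE = KE₁ - KE₂ = 4.4670 - 2.9270 = 1.5400 eV

Note: The difference equals the difference in work functions: 4.96 - 3.42 = 1.54 eV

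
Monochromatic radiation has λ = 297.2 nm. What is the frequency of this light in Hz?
1.0087e+15 Hz

Using the wave equation: c = fλ

Solving for frequency:
f = c/λ = (3×10⁸ m/s) / (297.2×10⁻⁹ m)
f = 1.0087e+15 Hz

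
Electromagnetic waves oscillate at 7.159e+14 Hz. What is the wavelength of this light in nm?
418.76 nm

Using the wave equation: c = fλ

Solving for wavelength:
λ = c/f = (3×10⁸ m/s) / (7.159e+14 Hz)
λ = 418.76 nm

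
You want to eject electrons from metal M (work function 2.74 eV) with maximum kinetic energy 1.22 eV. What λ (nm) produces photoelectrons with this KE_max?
313.09 nm

From Einstein's equation: KE_max = hc/λ - φ

Rearranging for λ:
hc/λ = KE_max + φ
λ = hc/(KE_max + φ)

Required photon energy:
E_photon = KE_max + φ = 1.22 + 2.74 = 3.96 eV

Required wavelength:
λ = hc/E_photon = (6.626×10⁻³⁴)(3×10⁸) / (3.96 × 1.602×10⁻¹⁹)
λ = 313.09 nm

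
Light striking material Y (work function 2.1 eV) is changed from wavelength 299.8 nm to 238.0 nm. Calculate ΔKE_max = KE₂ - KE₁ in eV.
1.0739 eV

Using Einstein's equation: KE_max = hc/λ - φ

For λ₁ = 299.8 nm:
KE₁ = hc/λ₁ - φ = 4.1356 - 2.1 = 2.0356 eV

For λ₂ = 238.0 nm:
KE₂ = hc/λ₂ - φ = 5.2094 - 2.1 = 3.1094 eV

Change in KE:
ΔKE = KE₂ - KE₁ = 3.1094 - 2.0356 = 1.0739 eV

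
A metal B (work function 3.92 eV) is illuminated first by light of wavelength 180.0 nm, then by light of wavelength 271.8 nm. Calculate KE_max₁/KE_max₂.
4.6260

Using Einstein's equation: KE_max = hc/λ - φ

For λ₁ = 180.0 nm:
E₁ = hc/λ₁ = 6.8880 eV
KE₁ = E₁ - φ = 6.8880 - 3.92 = 2.9680 eV

For λ₂ = 271.8 nm:
E₂ = hc/λ₂ = 4.5616 eV
KE₂ = E₂ - φ = 4.5616 - 3.92 = 0.6416 eV

Ratio: KE₁/KE₂ = 2.9680/0.6416 = 4.6260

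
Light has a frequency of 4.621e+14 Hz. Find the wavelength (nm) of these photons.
648.76 nm

Using the wave equation: c = fλ

Solving for wavelength:
λ = c/f = (3×10⁸ m/s) / (4.621e+14 Hz)
λ = 648.76 nm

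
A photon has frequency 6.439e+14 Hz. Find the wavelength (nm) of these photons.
465.59 nm

Using the wave equation: c = fλ

Solving for wavelength:
λ = c/f = (3×10⁸ m/s) / (6.439e+14 Hz)
λ = 465.59 nm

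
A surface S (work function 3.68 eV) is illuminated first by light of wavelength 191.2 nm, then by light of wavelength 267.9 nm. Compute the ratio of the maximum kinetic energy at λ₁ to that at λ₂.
2.9584

Using Einstein's equation: KE_max = hc/λ - φ

For λ₁ = 191.2 nm:
E₁ = hc/λ₁ = 6.4845 eV
KE₁ = E₁ - φ = 6.4845 - 3.68 = 2.8045 eV

For λ₂ = 267.9 nm:
E₂ = hc/λ₂ = 4.6280 eV
KE₂ = E₂ - φ = 4.6280 - 3.68 = 0.9480 eV

Ratio: KE₁/KE₂ = 2.8045/0.9480 = 2.9584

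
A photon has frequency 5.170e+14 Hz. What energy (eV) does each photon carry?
2.1381 eV

Using E = hf:

E = hf = (6.626×10⁻³⁴ J·s)(5.170e+14 Hz)
E = 2.1381 eV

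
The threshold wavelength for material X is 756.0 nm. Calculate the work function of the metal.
1.64 eV

At the threshold wavelength, photon energy equals work function:
φ = hc/λ₀

Calculating:
φ = (6.626×10⁻³⁴ J·s)(3×10⁸ m/s) / (756.0×10⁻⁹ m)
φ = 1.64 eV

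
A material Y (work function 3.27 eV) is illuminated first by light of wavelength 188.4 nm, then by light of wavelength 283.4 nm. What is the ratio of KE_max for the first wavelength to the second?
2.9966

Using Einstein's equation: KE_max = hc/λ - φ

For λ₁ = 188.4 nm:
E₁ = hc/λ₁ = 6.5809 eV
KE₁ = E₁ - φ = 6.5809 - 3.27 = 3.3109 eV

For λ₂ = 283.4 nm:
E₂ = hc/λ₂ = 4.3749 eV
KE₂ = E₂ - φ = 4.3749 - 3.27 = 1.1049 eV

Ratio: KE₁/KE₂ = 3.3109/1.1049 = 2.9966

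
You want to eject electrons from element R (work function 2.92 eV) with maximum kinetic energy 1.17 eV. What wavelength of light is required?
303.14 nm

From Einstein's equation: KE_max = hc/λ - φ

Rearranging for λ:
hc/λ = KE_max + φ
λ = hc/(KE_max + φ)

Required photon energy:
E_photon = KE_max + φ = 1.17 + 2.92 = 4.09 eV

Required wavelength:
λ = hc/E_photon = (6.626×10⁻³⁴)(3×10⁸) / (4.09 × 1.602×10⁻¹⁹)
λ = 303.14 nm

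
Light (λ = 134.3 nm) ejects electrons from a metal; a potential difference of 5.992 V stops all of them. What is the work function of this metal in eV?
3.24 eV

The stopping potential gives the maximum kinetic energy: KE_max = eV_s = 5.992 eV

From Einstein's photoelectric equation: KE_max = hc/λ - φ
Rearranging: φ = hc/λ - KE_max

Calculate photon energy:
E_photon = hc/λ = (6.626×10⁻³⁴ J·s)(3×10⁸ m/s) / (134.3×10⁻⁹ m) = 9.2319 eV

Therefore:
φ = 9.2319 - 5.992 = 3.24 eV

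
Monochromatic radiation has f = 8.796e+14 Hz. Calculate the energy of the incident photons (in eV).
3.6377 eV

Using E = hf:

E = hf = (6.626×10⁻³⁴ J·s)(8.796e+14 Hz)
E = 3.6377 eV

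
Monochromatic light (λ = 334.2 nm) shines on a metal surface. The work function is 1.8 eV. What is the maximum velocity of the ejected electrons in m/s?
8.1965e+05 m/s

First, find the maximum kinetic energy:
E_photon = hc/λ = 3.7099 eV
KE_max = E_photon - φ = 3.7099 - 1.8 = 1.9099 eV

Convert to Joules: KE_max = 1.9099 × 1.602×10⁻¹⁹ J = 3.0600e-19 J

Then use KE = ½mv² to find velocity:
v = √(2·KE/m) = √(2 × 3.0600e-19 J / 9.109e-31 kg)
v = 8.1965e+05 m/s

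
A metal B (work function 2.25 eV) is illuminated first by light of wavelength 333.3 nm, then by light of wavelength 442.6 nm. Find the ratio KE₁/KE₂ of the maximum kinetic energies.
2.6664

Using Einstein's equation: KE_max = hc/λ - φ

For λ₁ = 333.3 nm:
E₁ = hc/λ₁ = 3.7199 eV
KE₁ = E₁ - φ = 3.7199 - 2.25 = 1.4699 eV

For λ₂ = 442.6 nm:
E₂ = hc/λ₂ = 2.8013 eV
KE₂ = E₂ - φ = 2.8013 - 2.25 = 0.5513 eV

Ratio: KE₁/KE₂ = 1.4699/0.5513 = 2.6664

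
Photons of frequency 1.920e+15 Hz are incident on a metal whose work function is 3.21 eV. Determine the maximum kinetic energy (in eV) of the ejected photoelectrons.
4.7305 eV

Using Einstein's photoelectric equation: KE_max = hf - φ

First, calculate the photon energy:
E_photon = hf = (6.626×10⁻³⁴ J·s)(1.920e+15 Hz)
E_photon = 7.9405 eV

Then, the maximum kinetic energy:
KE_max = E_photon - φ = 7.9405 eV - 3.21 eV = 4.7305 eV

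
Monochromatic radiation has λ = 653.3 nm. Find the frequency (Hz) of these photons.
4.5889e+14 Hz

Using the wave equation: c = fλ

Solving for frequency:
f = c/λ = (3×10⁸ m/s) / (653.3×10⁻⁹ m)
f = 4.5889e+14 Hz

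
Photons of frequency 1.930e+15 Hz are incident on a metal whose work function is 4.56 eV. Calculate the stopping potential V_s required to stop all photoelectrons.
3.4218 V

The stopping potential V_s satisfies: eV_s = KE_max

First, find KE_max using Einstein's equation:
E_photon = hf = (6.626×10⁻³⁴ J·s)(1.930e+15 Hz) = 7.9818 eV
KE_max = E_photon - φ = 7.9818 - 4.56 = 3.4218 eV

Since eV_s = KE_max:
V_s = KE_max/e = 3.4218 V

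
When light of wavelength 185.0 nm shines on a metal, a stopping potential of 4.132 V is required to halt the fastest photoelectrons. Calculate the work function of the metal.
2.57 eV

The stopping potential gives the maximum kinetic energy: KE_max = eV_s = 4.132 eV

From Einstein's photoelectric equation: KE_max = hc/λ - φ
Rearranging: φ = hc/λ - KE_max

Calculate photon energy:
E_photon = hc/λ = (6.626×10⁻³⁴ J·s)(3×10⁸ m/s) / (185.0×10⁻⁹ m) = 6.7018 eV

Therefore:
φ = 6.7018 - 4.132 = 2.57 eV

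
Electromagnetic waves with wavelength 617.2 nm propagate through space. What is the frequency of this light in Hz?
4.8573e+14 Hz

Using the wave equation: c = fλ

Solving for frequency:
f = c/λ = (3×10⁸ m/s) / (617.2×10⁻⁹ m)
f = 4.8573e+14 Hz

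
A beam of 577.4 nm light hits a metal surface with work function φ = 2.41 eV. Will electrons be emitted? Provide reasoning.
No

For photoemission, the photon energy must exceed the work function.

Photon energy: E = hc/λ = 2.1473 eV
Work function: φ = 2.41 eV

Since E_photon (2.1473 eV) < φ (2.41 eV), photoemission will NOT occur.
The threshold wavelength is λ₀ = hc/φ = 514.5 nm.
Since 577.4 nm > 514.5 nm, the photons lack sufficient energy.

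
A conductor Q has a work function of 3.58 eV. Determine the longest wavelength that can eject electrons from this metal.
346.32 nm

The threshold wavelength is when the photon energy equals the work function:
hc/λ₀ = φ

Solving for λ₀:
λ₀ = hc/φ = (6.626×10⁻³⁴ J·s)(3×10⁸ m/s) / (3.58 eV × 1.602×10⁻¹⁹ J/eV)
λ₀ = 346.32 nm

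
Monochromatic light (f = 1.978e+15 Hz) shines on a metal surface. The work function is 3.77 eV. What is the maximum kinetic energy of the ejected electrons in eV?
4.4104 eV

Using Einstein's photoelectric equation: KE_max = hf - φ

First, calculate the photon energy:
E_photon = hf = (6.626×10⁻³⁴ J·s)(1.978e+15 Hz)
E_photon = 8.1804 eV

Then, the maximum kinetic energy:
KE_max = E_photon - φ = 8.1804 eV - 3.77 eV = 4.4104 eV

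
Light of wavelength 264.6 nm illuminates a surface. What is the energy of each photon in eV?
4.6857 eV

Using E = hf = hc/λ:

E = hc/λ = (6.626×10⁻³⁴ J·s)(3×10⁸ m/s) / (264.6×10⁻⁹ m)
E = 4.6857 eV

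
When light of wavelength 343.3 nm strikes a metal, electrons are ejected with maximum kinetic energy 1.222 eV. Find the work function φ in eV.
2.39 eV

From Einstein's photoelectric equation: KE_max = hf - φ = hc/λ - φ

Rearranging for φ:
φ = hc/λ - KE_max

Calculate photon energy:
E_photon = hc/λ = 3.6115 eV

Therefore:
φ = 3.6115 - 1.222 = 2.39 eV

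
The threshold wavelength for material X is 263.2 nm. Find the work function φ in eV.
4.71 eV

At the threshold wavelength, photon energy equals work function:
φ = hc/λ₀

Calculating:
φ = (6.626×10⁻³⁴ J·s)(3×10⁸ m/s) / (263.2×10⁻⁹ m)
φ = 4.71 eV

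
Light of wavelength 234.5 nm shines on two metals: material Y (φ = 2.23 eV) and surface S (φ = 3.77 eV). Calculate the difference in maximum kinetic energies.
1.5400 eV

Using KE_max = hc/λ - φ for each metal:

Photon energy: E = hc/λ = 5.2872 eV

For material Y (φ₁ = 2.23 eV):
KE₁ = E - φ₁ = 5.2872 - 2.23 = 3.0572 eV

For surface S (φ₂ = 3.77 eV):
KE₂ = E - φ₂ = 5.2872 - 3.77 = 1.5172 eV

Difference:
ΔKE = KE₁ - KE₂ = 3.0572 - 1.5172 = 1.5400 eV

Note: The difference equals the difference in work functions: 3.77 - 2.23 = 1.54 eV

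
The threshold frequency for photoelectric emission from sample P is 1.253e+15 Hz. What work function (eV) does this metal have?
5.18 eV

At the threshold frequency, photon energy equals work function:
φ = hf₀

Calculating:
φ = (6.626×10⁻³⁴ J·s)(1.253e+15 Hz)
φ = 5.18 eV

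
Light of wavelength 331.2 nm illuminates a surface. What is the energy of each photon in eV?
3.7435 eV

Using E = hf = hc/λ:

E = hc/λ = (6.626×10⁻³⁴ J·s)(3×10⁸ m/s) / (331.2×10⁻⁹ m)
E = 3.7435 eV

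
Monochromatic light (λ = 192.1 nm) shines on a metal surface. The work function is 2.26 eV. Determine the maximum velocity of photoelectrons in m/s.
1.2146e+06 m/s

First, find the maximum kinetic energy:
E_photon = hc/λ = 6.4541 eV
KE_max = E_photon - φ = 6.4541 - 2.26 = 4.1941 eV

Convert to Joules: KE_max = 4.1941 × 1.602×10⁻¹⁹ J = 6.7198e-19 J

Then use KE = ½mv² to find velocity:
v = √(2·KE/m) = √(2 × 6.7198e-19 J / 9.109e-31 kg)
v = 1.2146e+06 m/s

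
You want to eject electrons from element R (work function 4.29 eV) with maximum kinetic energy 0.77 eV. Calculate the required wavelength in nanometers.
245.03 nm

From Einstein's equation: KE_max = hc/λ - φ

Rearranging for λ:
hc/λ = KE_max + φ
λ = hc/(KE_max + φ)

Required photon energy:
E_photon = KE_max + φ = 0.77 + 4.29 = 5.06 eV

Required wavelength:
λ = hc/E_photon = (6.626×10⁻³⁴)(3×10⁸) / (5.06 × 1.602×10⁻¹⁹)
λ = 245.03 nm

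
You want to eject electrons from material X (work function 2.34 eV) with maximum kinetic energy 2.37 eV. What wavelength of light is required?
263.24 nm

From Einstein's equation: KE_max = hc/λ - φ

Rearranging for λ:
hc/λ = KE_max + φ
λ = hc/(KE_max + φ)

Required photon energy:
E_photon = KE_max + φ = 2.37 + 2.34 = 4.71 eV

Required wavelength:
λ = hc/E_photon = (6.626×10⁻³⁴)(3×10⁸) / (4.71 × 1.602×10⁻¹⁹)
λ = 263.24 nm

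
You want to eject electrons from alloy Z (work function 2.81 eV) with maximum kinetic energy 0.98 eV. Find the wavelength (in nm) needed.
327.14 nm

From Einstein's equation: KE_max = hc/λ - φ

Rearranging for λ:
hc/λ = KE_max + φ
λ = hc/(KE_max + φ)

Required photon energy:
E_photon = KE_max + φ = 0.98 + 2.81 = 3.79 eV

Required wavelength:
λ = hc/E_photon = (6.626×10⁻³⁴)(3×10⁸) / (3.79 × 1.602×10⁻¹⁹)
λ = 327.14 nm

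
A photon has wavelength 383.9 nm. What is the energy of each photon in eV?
3.2296 eV

Using E = hf = hc/λ:

E = hc/λ = (6.626×10⁻³⁴ J·s)(3×10⁸ m/s) / (383.9×10⁻⁹ m)
E = 3.2296 eV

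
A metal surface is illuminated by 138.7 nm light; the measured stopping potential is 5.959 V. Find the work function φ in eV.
2.98 eV

The stopping potential gives the maximum kinetic energy: KE_max = eV_s = 5.959 eV

From Einstein's photoelectric equation: KE_max = hc/λ - φ
Rearranging: φ = hc/λ - KE_max

Calculate photon energy:
E_photon = hc/λ = (6.626×10⁻³⁴ J·s)(3×10⁸ m/s) / (138.7×10⁻⁹ m) = 8.9390 eV

Therefore:
φ = 8.9390 - 5.959 = 2.98 eV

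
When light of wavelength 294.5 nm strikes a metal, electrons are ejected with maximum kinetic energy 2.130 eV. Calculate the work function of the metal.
2.08 eV

From Einstein's photoelectric equation: KE_max = hf - φ = hc/λ - φ

Rearranging for φ:
φ = hc/λ - KE_max

Calculate photon energy:
E_photon = hc/λ = 4.2100 eV

Therefore:
φ = 4.2100 - 2.130 = 2.08 eV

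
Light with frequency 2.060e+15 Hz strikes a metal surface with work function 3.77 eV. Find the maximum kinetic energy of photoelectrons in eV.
4.7495 eV

Using Einstein's photoelectric equation: KE_max = hf - φ

First, calculate the photon energy:
E_photon = hf = (6.626×10⁻³⁴ J·s)(2.060e+15 Hz)
E_photon = 8.5195 eV

Then, the maximum kinetic energy:
KE_max = E_photon - φ = 8.5195 eV - 3.77 eV = 4.7495 eV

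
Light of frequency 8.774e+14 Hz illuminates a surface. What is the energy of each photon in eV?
3.6286 eV

Using E = hf:

E = hf = (6.626×10⁻³⁴ J·s)(8.774e+14 Hz)
E = 3.6286 eV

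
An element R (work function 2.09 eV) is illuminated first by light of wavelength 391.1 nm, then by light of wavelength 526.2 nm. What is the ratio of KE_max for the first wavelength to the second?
4.0574

Using Einstein's equation: KE_max = hc/λ - φ

For λ₁ = 391.1 nm:
E₁ = hc/λ₁ = 3.1701 eV
KE₁ = E₁ - φ = 3.1701 - 2.09 = 1.0801 eV

For λ₂ = 526.2 nm:
E₂ = hc/λ₂ = 2.3562 eV
KE₂ = E₂ - φ = 2.3562 - 2.09 = 0.2662 eV

Ratio: KE₁/KE₂ = 1.0801/0.2662 = 4.0574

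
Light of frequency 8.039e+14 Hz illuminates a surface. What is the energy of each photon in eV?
3.3247 eV

Using E = hf:

E = hf = (6.626×10⁻³⁴ J·s)(8.039e+14 Hz)
E = 3.3247 eV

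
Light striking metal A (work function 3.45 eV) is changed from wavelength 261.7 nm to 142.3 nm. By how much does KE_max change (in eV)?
3.9752 eV

Using Einstein's equation: KE_max = hc/λ - φ

For λ₁ = 261.7 nm:
KE₁ = hc/λ₁ - φ = 4.7376 - 3.45 = 1.2876 eV

For λ₂ = 142.3 nm:
KE₂ = hc/λ₂ - φ = 8.7129 - 3.45 = 5.2629 eV

Change in KE:
ΔKE = KE₂ - KE₁ = 5.2629 - 1.2876 = 3.9752 eV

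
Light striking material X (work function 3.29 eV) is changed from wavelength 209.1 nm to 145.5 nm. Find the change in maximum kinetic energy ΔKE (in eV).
2.5918 eV

Using Einstein's equation: KE_max = hc/λ - φ

For λ₁ = 209.1 nm:
KE₁ = hc/λ₁ - φ = 5.9294 - 3.29 = 2.6394 eV

For λ₂ = 145.5 nm:
KE₂ = hc/λ₂ - φ = 8.5213 - 3.29 = 5.2313 eV

Change in KE:
ΔKE = KE₂ - KE₁ = 5.2313 - 2.6394 = 2.5918 eV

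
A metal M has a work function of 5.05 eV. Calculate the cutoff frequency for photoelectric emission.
1.2211e+15 Hz

The threshold frequency is when the photon energy equals the work function:
hf₀ = φ

Solving for f₀:
f₀ = φ/h = (5.05 eV × 1.602×10⁻¹⁹ J/eV) / (6.626×10⁻³⁴ J·s)
f₀ = 1.2211e+15 Hz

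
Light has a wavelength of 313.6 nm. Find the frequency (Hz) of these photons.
9.5597e+14 Hz

Using the wave equation: c = fλ

Solving for frequency:
f = c/λ = (3×10⁸ m/s) / (313.6×10⁻⁹ m)
f = 9.5597e+14 Hz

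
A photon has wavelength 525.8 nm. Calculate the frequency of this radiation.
5.7016e+14 Hz

Using the wave equation: c = fλ

Solving for frequency:
f = c/λ = (3×10⁸ m/s) / (525.8×10⁻⁹ m)
f = 5.7016e+14 Hz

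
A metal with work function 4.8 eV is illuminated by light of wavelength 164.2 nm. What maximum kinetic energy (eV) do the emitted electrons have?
2.7508 eV

Using Einstein's photoelectric equation: KE_max = hf - φ = hc/λ - φ

First, calculate the photon energy:
E_photon = hc/λ = (6.626×10⁻³⁴ J·s)(3×10⁸ m/s) / (164.2×10⁻⁹ m)
E_photon = 7.5508 eV

Then, the maximum kinetic energy:
KE_max = E_photon - φ = 7.5508 eV - 4.8 eV = 2.7508 eV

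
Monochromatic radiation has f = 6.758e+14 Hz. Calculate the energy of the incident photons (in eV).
2.7949 eV

Using E = hf:

E = hf = (6.626×10⁻³⁴ J·s)(6.758e+14 Hz)
E = 2.7949 eV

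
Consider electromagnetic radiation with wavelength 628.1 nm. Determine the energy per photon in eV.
1.9740 eV

Using E = hf = hc/λ:

E = hc/λ = (6.626×10⁻³⁴ J·s)(3×10⁸ m/s) / (628.1×10⁻⁹ m)
E = 1.9740 eV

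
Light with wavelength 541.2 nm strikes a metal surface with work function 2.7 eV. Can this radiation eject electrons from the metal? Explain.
No

For photoemission, the photon energy must exceed the work function.

Photon energy: E = hc/λ = 2.2909 eV
Work function: φ = 2.7 eV

Since E_photon (2.2909 eV) < φ (2.7 eV), photoemission will NOT occur.
The threshold wavelength is λ₀ = hc/φ = 459.2 nm.
Since 541.2 nm > 459.2 nm, the photons lack sufficient energy.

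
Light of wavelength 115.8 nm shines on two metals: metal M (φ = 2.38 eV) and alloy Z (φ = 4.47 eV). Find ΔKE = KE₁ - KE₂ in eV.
2.0900 eV

Using KE_max = hc/λ - φ for each metal:

Photon energy: E = hc/λ = 10.7068 eV

For metal M (φ₁ = 2.38 eV):
KE₁ = E - φ₁ = 10.7068 - 2.38 = 8.3268 eV

For alloy Z (φ₂ = 4.47 eV):
KE₂ = E - φ₂ = 10.7068 - 4.47 = 6.2368 eV

Difference:
ΔKE = KE₁ - KE₂ = 8.3268 - 6.2368 = 2.0900 eV

Note: The difference equals the difference in work functions: 4.47 - 2.38 = 2.09 eV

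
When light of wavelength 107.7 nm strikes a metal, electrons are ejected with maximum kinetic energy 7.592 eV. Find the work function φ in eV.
3.92 eV

From Einstein's photoelectric equation: KE_max = hf - φ = hc/λ - φ

Rearranging for φ:
φ = hc/λ - KE_max

Calculate photon energy:
E_photon = hc/λ = 11.5120 eV

Therefore:
φ = 11.5120 - 7.592 = 3.92 eV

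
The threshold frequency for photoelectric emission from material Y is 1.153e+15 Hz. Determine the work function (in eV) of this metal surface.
4.77 eV

At the threshold frequency, photon energy equals work function:
φ = hf₀

Calculating:
φ = (6.626×10⁻³⁴ J·s)(1.153e+15 Hz)
φ = 4.77 eV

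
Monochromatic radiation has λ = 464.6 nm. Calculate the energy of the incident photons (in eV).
2.6686 eV

Using E = hf = hc/λ:

E = hc/λ = (6.626×10⁻³⁴ J·s)(3×10⁸ m/s) / (464.6×10⁻⁹ m)
E = 2.6686 eV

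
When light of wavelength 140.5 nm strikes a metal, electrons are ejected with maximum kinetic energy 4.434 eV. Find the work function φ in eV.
4.39 eV

From Einstein's photoelectric equation: KE_max = hf - φ = hc/λ - φ

Rearranging for φ:
φ = hc/λ - KE_max

Calculate photon energy:
E_photon = hc/λ = 8.8245 eV

Therefore:
φ = 8.8245 - 4.434 = 4.39 eV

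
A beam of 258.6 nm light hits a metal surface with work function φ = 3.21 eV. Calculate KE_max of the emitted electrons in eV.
1.5844 eV

Using Einstein's photoelectric equation: KE_max = hf - φ = hc/λ - φ

First, calculate the photon energy:
E_photon = hc/λ = (6.626×10⁻³⁴ J·s)(3×10⁸ m/s) / (258.6×10⁻⁹ m)
E_photon = 4.7944 eV

Then, the maximum kinetic energy:
KE_max = E_photon - φ = 4.7944 eV - 3.21 eV = 1.5844 eV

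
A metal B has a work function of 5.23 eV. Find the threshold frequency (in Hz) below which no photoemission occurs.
1.2646e+15 Hz

The threshold frequency is when the photon energy equals the work function:
hf₀ = φ

Solving for f₀:
f₀ = φ/h = (5.23 eV × 1.602×10⁻¹⁹ J/eV) / (6.626×10⁻³⁴ J·s)
f₀ = 1.2646e+15 Hz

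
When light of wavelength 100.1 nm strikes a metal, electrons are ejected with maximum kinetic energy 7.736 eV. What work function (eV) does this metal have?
4.65 eV

From Einstein's photoelectric equation: KE_max = hf - φ = hc/λ - φ

Rearranging for φ:
φ = hc/λ - KE_max

Calculate photon energy:
E_photon = hc/λ = 12.3860 eV

Therefore:
φ = 12.3860 - 7.736 = 4.65 eV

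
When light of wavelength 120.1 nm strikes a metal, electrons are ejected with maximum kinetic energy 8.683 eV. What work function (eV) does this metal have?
1.64 eV

From Einstein's photoelectric equation: KE_max = hf - φ = hc/λ - φ

Rearranging for φ:
φ = hc/λ - KE_max

Calculate photon energy:
E_photon = hc/λ = 10.3234 eV

Therefore:
φ = 10.3234 - 8.683 = 1.64 eV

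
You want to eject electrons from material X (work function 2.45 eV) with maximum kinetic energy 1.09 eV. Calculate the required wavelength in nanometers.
350.24 nm

From Einstein's equation: KE_max = hc/λ - φ

Rearranging for λ:
hc/λ = KE_max + φ
λ = hc/(KE_max + φ)

Required photon energy:
E_photon = KE_max + φ = 1.09 + 2.45 = 3.54 eV

Required wavelength:
λ = hc/E_photon = (6.626×10⁻³⁴)(3×10⁸) / (3.54 × 1.602×10⁻¹⁹)
λ = 350.24 nm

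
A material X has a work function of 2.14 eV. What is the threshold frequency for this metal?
5.1745e+14 Hz

The threshold frequency is when the photon energy equals the work function:
hf₀ = φ

Solving for f₀:
f₀ = φ/h = (2.14 eV × 1.602×10⁻¹⁹ J/eV) / (6.626×10⁻³⁴ J·s)
f₀ = 5.1745e+14 Hz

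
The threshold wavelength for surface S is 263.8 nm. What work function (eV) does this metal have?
4.70 eV

At the threshold wavelength, photon energy equals work function:
φ = hc/λ₀

Calculating:
φ = (6.626×10⁻³⁴ J·s)(3×10⁸ m/s) / (263.8×10⁻⁹ m)
φ = 4.70 eV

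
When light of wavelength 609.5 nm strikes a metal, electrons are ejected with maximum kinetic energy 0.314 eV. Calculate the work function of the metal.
1.72 eV

From Einstein's photoelectric equation: KE_max = hf - φ = hc/λ - φ

Rearranging for φ:
φ = hc/λ - KE_max

Calculate photon energy:
E_photon = hc/λ = 2.0342 eV

Therefore:
φ = 2.0342 - 0.314 = 1.72 eV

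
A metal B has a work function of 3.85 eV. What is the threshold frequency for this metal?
9.3093e+14 Hz

The threshold frequency is when the photon energy equals the work function:
hf₀ = φ

Solving for f₀:
f₀ = φ/h = (3.85 eV × 1.602×10⁻¹⁹ J/eV) / (6.626×10⁻³⁴ J·s)
f₀ = 9.3093e+14 Hz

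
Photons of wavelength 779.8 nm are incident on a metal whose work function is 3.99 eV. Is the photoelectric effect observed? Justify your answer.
No

For photoemission, the photon energy must exceed the work function.

Photon energy: E = hc/λ = 1.5899 eV
Work function: φ = 3.99 eV

Since E_photon (1.5899 eV) < φ (3.99 eV), photoemission will NOT occur.
The threshold wavelength is λ₀ = hc/φ = 310.7 nm.
Since 779.8 nm > 310.7 nm, the photons lack sufficient energy.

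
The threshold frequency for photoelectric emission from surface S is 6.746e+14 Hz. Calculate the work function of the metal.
2.79 eV

At the threshold frequency, photon energy equals work function:
φ = hf₀

Calculating:
φ = (6.626×10⁻³⁴ J·s)(6.746e+14 Hz)
φ = 2.79 eV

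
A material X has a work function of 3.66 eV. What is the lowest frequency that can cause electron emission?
8.8498e+14 Hz

The threshold frequency is when the photon energy equals the work function:
hf₀ = φ

Solving for f₀:
f₀ = φ/h = (3.66 eV × 1.602×10⁻¹⁹ J/eV) / (6.626×10⁻³⁴ J·s)
f₀ = 8.8498e+14 Hz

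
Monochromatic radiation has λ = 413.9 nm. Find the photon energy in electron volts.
2.9955 eV

Using E = hf = hc/λ:

E = hc/λ = (6.626×10⁻³⁴ J·s)(3×10⁸ m/s) / (413.9×10⁻⁹ m)
E = 2.9955 eV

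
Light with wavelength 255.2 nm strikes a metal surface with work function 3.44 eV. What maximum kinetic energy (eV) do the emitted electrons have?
1.4183 eV

Using Einstein's photoelectric equation: KE_max = hf - φ = hc/λ - φ

First, calculate the photon energy:
E_photon = hc/λ = (6.626×10⁻³⁴ J·s)(3×10⁸ m/s) / (255.2×10⁻⁹ m)
E_photon = 4.8583 eV

Then, the maximum kinetic energy:
KE_max = E_photon - φ = 4.8583 eV - 3.44 eV = 1.4183 eV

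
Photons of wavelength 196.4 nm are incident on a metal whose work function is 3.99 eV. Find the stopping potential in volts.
2.3228 V

The stopping potential V_s satisfies: eV_s = KE_max

First, find KE_max using Einstein's equation:
E_photon = hc/λ = 6.3128 eV
KE_max = E_photon - φ = 6.3128 - 3.99 = 2.3228 eV

Since eV_s = KE_max:
V_s = KE_max/e = 2.3228 V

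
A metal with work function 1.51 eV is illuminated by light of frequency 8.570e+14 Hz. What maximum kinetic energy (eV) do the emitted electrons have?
2.0343 eV

Using Einstein's photoelectric equation: KE_max = hf - φ

First, calculate the photon energy:
E_photon = hf = (6.626×10⁻³⁴ J·s)(8.570e+14 Hz)
E_photon = 3.5443 eV

Then, the maximum kinetic energy:
KE_max = E_photon - φ = 3.5443 eV - 1.51 eV = 2.0343 eV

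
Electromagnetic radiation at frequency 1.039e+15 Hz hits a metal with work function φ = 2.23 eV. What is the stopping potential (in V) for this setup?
2.0670 V

The stopping potential V_s satisfies: eV_s = KE_max

First, find KE_max using Einstein's equation:
E_photon = hf = (6.626×10⁻³⁴ J·s)(1.039e+15 Hz) = 4.2970 eV
KE_max = E_photon - φ = 4.2970 - 2.23 = 2.0670 eV

Since eV_s = KE_max:
V_s = KE_max/e = 2.0670 V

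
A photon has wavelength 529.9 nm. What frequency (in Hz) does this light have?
5.6575e+14 Hz

Using the wave equation: c = fλ

Solving for frequency:
f = c/λ = (3×10⁸ m/s) / (529.9×10⁻⁹ m)
f = 5.6575e+14 Hz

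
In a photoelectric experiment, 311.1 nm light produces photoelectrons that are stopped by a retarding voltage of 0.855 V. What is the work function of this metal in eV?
3.13 eV

The stopping potential gives the maximum kinetic energy: KE_max = eV_s = 0.855 eV

From Einstein's photoelectric equation: KE_max = hc/λ - φ
Rearranging: φ = hc/λ - KE_max

Calculate photon energy:
E_photon = hc/λ = (6.626×10⁻³⁴ J·s)(3×10⁸ m/s) / (311.1×10⁻⁹ m) = 3.9853 eV

Therefore:
φ = 3.9853 - 0.855 = 3.13 eV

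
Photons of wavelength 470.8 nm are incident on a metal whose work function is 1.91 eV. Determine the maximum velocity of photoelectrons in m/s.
5.0447e+05 m/s

First, find the maximum kinetic energy:
E_photon = hc/λ = 2.6335 eV
KE_max = E_photon - φ = 2.6335 - 1.91 = 0.7235 eV

Convert to Joules: KE_max = 0.7235 × 1.602×10⁻¹⁹ J = 1.1591e-19 J

Then use KE = ½mv² to find velocity:
v = √(2·KE/m) = √(2 × 1.1591e-19 J / 9.109e-31 kg)
v = 5.0447e+05 m/s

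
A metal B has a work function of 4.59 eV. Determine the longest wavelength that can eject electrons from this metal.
270.12 nm

The threshold wavelength is when the photon energy equals the work function:
hc/λ₀ = φ

Solving for λ₀:
λ₀ = hc/φ = (6.626×10⁻³⁴ J·s)(3×10⁸ m/s) / (4.59 eV × 1.602×10⁻¹⁹ J/eV)
λ₀ = 270.12 nm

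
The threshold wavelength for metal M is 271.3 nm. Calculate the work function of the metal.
4.57 eV

At the threshold wavelength, photon energy equals work function:
φ = hc/λ₀

Calculating:
φ = (6.626×10⁻³⁴ J·s)(3×10⁸ m/s) / (271.3×10⁻⁹ m)
φ = 4.57 eV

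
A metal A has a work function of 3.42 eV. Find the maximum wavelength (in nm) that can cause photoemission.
362.53 nm

The threshold wavelength is when the photon energy equals the work function:
hc/λ₀ = φ

Solving for λ₀:
λ₀ = hc/φ = (6.626×10⁻³⁴ J·s)(3×10⁸ m/s) / (3.42 eV × 1.602×10⁻¹⁹ J/eV)
λ₀ = 362.53 nm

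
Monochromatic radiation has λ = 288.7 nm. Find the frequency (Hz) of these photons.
1.0384e+15 Hz

Using the wave equation: c = fλ

Solving for frequency:
f = c/λ = (3×10⁸ m/s) / (288.7×10⁻⁹ m)
f = 1.0384e+15 Hz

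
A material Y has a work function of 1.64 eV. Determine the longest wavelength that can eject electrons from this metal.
756.00 nm

The threshold wavelength is when the photon energy equals the work function:
hc/λ₀ = φ

Solving for λ₀:
λ₀ = hc/φ = (6.626×10⁻³⁴ J·s)(3×10⁸ m/s) / (1.64 eV × 1.602×10⁻¹⁹ J/eV)
λ₀ = 756.00 nm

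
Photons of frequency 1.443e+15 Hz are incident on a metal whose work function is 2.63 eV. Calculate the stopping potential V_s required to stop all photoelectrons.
3.3378 V

The stopping potential V_s satisfies: eV_s = KE_max

First, find KE_max using Einstein's equation:
E_photon = hf = (6.626×10⁻³⁴ J·s)(1.443e+15 Hz) = 5.9678 eV
KE_max = E_photon - φ = 5.9678 - 2.63 = 3.3378 eV

Since eV_s = KE_max:
V_s = KE_max/e = 3.3378 V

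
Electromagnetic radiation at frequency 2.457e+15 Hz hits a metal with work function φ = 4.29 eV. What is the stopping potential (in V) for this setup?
5.8713 V

The stopping potential V_s satisfies: eV_s = KE_max

First, find KE_max using Einstein's equation:
E_photon = hf = (6.626×10⁻³⁴ J·s)(2.457e+15 Hz) = 10.1613 eV
KE_max = E_photon - φ = 10.1613 - 4.29 = 5.8713 eV

Since eV_s = KE_max:
V_s = KE_max/e = 5.8713 V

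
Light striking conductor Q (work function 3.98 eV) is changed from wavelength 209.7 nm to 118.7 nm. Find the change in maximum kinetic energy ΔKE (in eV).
4.5327 eV

Using Einstein's equation: KE_max = hc/λ - φ

For λ₁ = 209.7 nm:
KE₁ = hc/λ₁ - φ = 5.9125 - 3.98 = 1.9325 eV

For λ₂ = 118.7 nm:
KE₂ = hc/λ₂ - φ = 10.4452 - 3.98 = 6.4652 eV

Change in KE:
ΔKE = KE₂ - KE₁ = 6.4652 - 1.9325 = 4.5327 eV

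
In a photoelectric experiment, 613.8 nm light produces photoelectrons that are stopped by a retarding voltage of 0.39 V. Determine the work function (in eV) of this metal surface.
1.63 eV

The stopping potential gives the maximum kinetic energy: KE_max = eV_s = 0.39 eV

From Einstein's photoelectric equation: KE_max = hc/λ - φ
Rearranging: φ = hc/λ - KE_max

Calculate photon energy:
E_photon = hc/λ = (6.626×10⁻³⁴ J·s)(3×10⁸ m/s) / (613.8×10⁻⁹ m) = 2.0199 eV

Therefore:
φ = 2.0199 - 0.39 = 1.63 eV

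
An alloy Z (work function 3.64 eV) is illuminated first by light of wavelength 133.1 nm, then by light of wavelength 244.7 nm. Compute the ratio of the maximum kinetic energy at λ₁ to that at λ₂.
3.9776

Using Einstein's equation: KE_max = hc/λ - φ

For λ₁ = 133.1 nm:
E₁ = hc/λ₁ = 9.3151 eV
KE₁ = E₁ - φ = 9.3151 - 3.64 = 5.6751 eV

For λ₂ = 244.7 nm:
E₂ = hc/λ₂ = 5.0668 eV
KE₂ = E₂ - φ = 5.0668 - 3.64 = 1.4268 eV

Ratio: KE₁/KE₂ = 5.6751/1.4268 = 3.9776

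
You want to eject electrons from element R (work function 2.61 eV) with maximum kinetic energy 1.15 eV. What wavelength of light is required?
329.75 nm

From Einstein's equation: KE_max = hc/λ - φ

Rearranging for λ:
hc/λ = KE_max + φ
λ = hc/(KE_max + φ)

Required photon energy:
E_photon = KE_max + φ = 1.15 + 2.61 = 3.76 eV

Required wavelength:
λ = hc/E_photon = (6.626×10⁻³⁴)(3×10⁸) / (3.76 × 1.602×10⁻¹⁹)
λ = 329.75 nm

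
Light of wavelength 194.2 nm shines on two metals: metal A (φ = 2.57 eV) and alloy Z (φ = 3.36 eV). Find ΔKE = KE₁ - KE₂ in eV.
0.7900 eV

Using KE_max = hc/λ - φ for each metal:

Photon energy: E = hc/λ = 6.3844 eV

For metal A (φ₁ = 2.57 eV):
KE₁ = E - φ₁ = 6.3844 - 2.57 = 3.8144 eV

For alloy Z (φ₂ = 3.36 eV):
KE₂ = E - φ₂ = 6.3844 - 3.36 = 3.0244 eV

Difference:
ΔKE = KE₁ - KE₂ = 3.8144 - 3.0244 = 0.7900 eV

Note: The difference equals the difference in work functions: 3.36 - 2.57 = 0.79 eV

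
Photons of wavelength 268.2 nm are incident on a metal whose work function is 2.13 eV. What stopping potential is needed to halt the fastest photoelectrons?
2.4928 V

The stopping potential V_s satisfies: eV_s = KE_max

First, find KE_max using Einstein's equation:
E_photon = hc/λ = 4.6228 eV
KE_max = E_photon - φ = 4.6228 - 2.13 = 2.4928 eV

Since eV_s = KE_max:
V_s = KE_max/e = 2.4928 V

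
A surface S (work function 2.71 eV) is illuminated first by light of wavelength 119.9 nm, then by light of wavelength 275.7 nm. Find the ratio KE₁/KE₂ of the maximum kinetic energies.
4.2699

Using Einstein's equation: KE_max = hc/λ - φ

For λ₁ = 119.9 nm:
E₁ = hc/λ₁ = 10.3406 eV
KE₁ = E₁ - φ = 10.3406 - 2.71 = 7.6306 eV

For λ₂ = 275.7 nm:
E₂ = hc/λ₂ = 4.4971 eV
KE₂ = E₂ - φ = 4.4971 - 2.71 = 1.7871 eV

Ratio: KE₁/KE₂ = 7.6306/1.7871 = 4.2699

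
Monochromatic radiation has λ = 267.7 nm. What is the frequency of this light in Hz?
1.1199e+15 Hz

Using the wave equation: c = fλ

Solving for frequency:
f = c/λ = (3×10⁸ m/s) / (267.7×10⁻⁹ m)
f = 1.1199e+15 Hz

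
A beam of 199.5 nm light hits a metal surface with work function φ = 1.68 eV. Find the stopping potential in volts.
4.5347 V

The stopping potential V_s satisfies: eV_s = KE_max

First, find KE_max using Einstein's equation:
E_photon = hc/λ = 6.2147 eV
KE_max = E_photon - φ = 6.2147 - 1.68 = 4.5347 eV

Since eV_s = KE_max:
V_s = KE_max/e = 4.5347 V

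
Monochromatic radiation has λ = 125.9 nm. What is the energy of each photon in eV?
9.8478 eV

Using E = hf = hc/λ:

E = hc/λ = (6.626×10⁻³⁴ J·s)(3×10⁸ m/s) / (125.9×10⁻⁹ m)
E = 9.8478 eV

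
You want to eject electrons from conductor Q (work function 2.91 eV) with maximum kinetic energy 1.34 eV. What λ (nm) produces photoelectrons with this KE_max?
291.73 nm

From Einstein's equation: KE_max = hc/λ - φ

Rearranging for λ:
hc/λ = KE_max + φ
λ = hc/(KE_max + φ)

Required photon energy:
E_photon = KE_max + φ = 1.34 + 2.91 = 4.25 eV

Required wavelength:
λ = hc/E_photon = (6.626×10⁻³⁴)(3×10⁸) / (4.25 × 1.602×10⁻¹⁹)
λ = 291.73 nm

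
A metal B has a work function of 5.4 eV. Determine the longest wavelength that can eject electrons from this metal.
229.60 nm

The threshold wavelength is when the photon energy equals the work function:
hc/λ₀ = φ

Solving for λ₀:
λ₀ = hc/φ = (6.626×10⁻³⁴ J·s)(3×10⁸ m/s) / (5.4 eV × 1.602×10⁻¹⁹ J/eV)
λ₀ = 229.60 nm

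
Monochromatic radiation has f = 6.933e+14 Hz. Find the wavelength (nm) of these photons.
432.41 nm

Using the wave equation: c = fλ

Solving for wavelength:
λ = c/f = (3×10⁸ m/s) / (6.933e+14 Hz)
λ = 432.41 nm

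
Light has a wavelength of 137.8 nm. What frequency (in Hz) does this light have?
2.1756e+15 Hz

Using the wave equation: c = fλ

Solving for frequency:
f = c/λ = (3×10⁸ m/s) / (137.8×10⁻⁹ m)
f = 2.1756e+15 Hz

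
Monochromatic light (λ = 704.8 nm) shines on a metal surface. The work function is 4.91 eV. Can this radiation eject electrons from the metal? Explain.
No

For photoemission, the photon energy must exceed the work function.

Photon energy: E = hc/λ = 1.7591 eV
Work function: φ = 4.91 eV

Since E_photon (1.7591 eV) < φ (4.91 eV), photoemission will NOT occur.
The threshold wavelength is λ₀ = hc/φ = 252.5 nm.
Since 704.8 nm > 252.5 nm, the photons lack sufficient energy.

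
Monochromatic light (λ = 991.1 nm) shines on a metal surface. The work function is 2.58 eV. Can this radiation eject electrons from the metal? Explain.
No

For photoemission, the photon energy must exceed the work function.

Photon energy: E = hc/λ = 1.2510 eV
Work function: φ = 2.58 eV

Since E_photon (1.2510 eV) < φ (2.58 eV), photoemission will NOT occur.
The threshold wavelength is λ₀ = hc/φ = 480.6 nm.
Since 991.1 nm > 480.6 nm, the photons lack sufficient energy.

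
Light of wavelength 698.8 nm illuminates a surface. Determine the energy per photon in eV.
1.7742 eV

Using E = hf = hc/λ:

E = hc/λ = (6.626×10⁻³⁴ J·s)(3×10⁸ m/s) / (698.8×10⁻⁹ m)
E = 1.7742 eV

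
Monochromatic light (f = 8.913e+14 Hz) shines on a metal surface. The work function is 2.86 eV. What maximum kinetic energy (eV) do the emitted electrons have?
0.8261 eV

Using Einstein's photoelectric equation: KE_max = hf - φ

First, calculate the photon energy:
E_photon = hf = (6.626×10⁻³⁴ J·s)(8.913e+14 Hz)
E_photon = 3.6861 eV

Then, the maximum kinetic energy:
KE_max = E_photon - φ = 3.6861 eV - 2.86 eV = 0.8261 eV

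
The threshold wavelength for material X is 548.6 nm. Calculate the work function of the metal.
2.26 eV

At the threshold wavelength, photon energy equals work function:
φ = hc/λ₀

Calculating:
φ = (6.626×10⁻³⁴ J·s)(3×10⁸ m/s) / (548.6×10⁻⁹ m)
φ = 2.26 eV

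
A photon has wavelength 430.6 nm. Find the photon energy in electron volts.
2.8793 eV

Using E = hf = hc/λ:

E = hc/λ = (6.626×10⁻³⁴ J·s)(3×10⁸ m/s) / (430.6×10⁻⁹ m)
E = 2.8793 eV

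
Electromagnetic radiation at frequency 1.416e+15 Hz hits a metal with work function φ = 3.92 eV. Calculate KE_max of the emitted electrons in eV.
1.9361 eV

Using Einstein's photoelectric equation: KE_max = hf - φ

First, calculate the photon energy:
E_photon = hf = (6.626×10⁻³⁴ J·s)(1.416e+15 Hz)
E_photon = 5.8561 eV

Then, the maximum kinetic energy:
KE_max = E_photon - φ = 5.8561 eV - 3.92 eV = 1.9361 eV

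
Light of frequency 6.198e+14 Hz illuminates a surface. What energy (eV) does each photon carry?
2.5633 eV

Using E = hf:

E = hf = (6.626×10⁻³⁴ J·s)(6.198e+14 Hz)
E = 2.5633 eV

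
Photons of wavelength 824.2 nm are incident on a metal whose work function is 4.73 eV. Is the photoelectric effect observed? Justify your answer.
No

For photoemission, the photon energy must exceed the work function.

Photon energy: E = hc/λ = 1.5043 eV
Work function: φ = 4.73 eV

Since E_photon (1.5043 eV) < φ (4.73 eV), photoemission will NOT occur.
The threshold wavelength is λ₀ = hc/φ = 262.1 nm.
Since 824.2 nm > 262.1 nm, the photons lack sufficient energy.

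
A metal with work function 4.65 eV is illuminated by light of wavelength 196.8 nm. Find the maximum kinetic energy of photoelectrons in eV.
1.6500 eV

Using Einstein's photoelectric equation: KE_max = hf - φ = hc/λ - φ

First, calculate the photon energy:
E_photon = hc/λ = (6.626×10⁻³⁴ J·s)(3×10⁸ m/s) / (196.8×10⁻⁹ m)
E_photon = 6.3000 eV

Then, the maximum kinetic energy:
KE_max = E_photon - φ = 6.3000 eV - 4.65 eV = 1.6500 eV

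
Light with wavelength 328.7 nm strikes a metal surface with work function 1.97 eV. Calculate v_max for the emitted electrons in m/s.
7.9616e+05 m/s

First, find the maximum kinetic energy:
E_photon = hc/λ = 3.7720 eV
KE_max = E_photon - φ = 3.7720 - 1.97 = 1.8020 eV

Convert to Joules: KE_max = 1.8020 × 1.602×10⁻¹⁹ J = 2.8871e-19 J

Then use KE = ½mv² to find velocity:
v = √(2·KE/m) = √(2 × 2.8871e-19 J / 9.109e-31 kg)
v = 7.9616e+05 m/s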